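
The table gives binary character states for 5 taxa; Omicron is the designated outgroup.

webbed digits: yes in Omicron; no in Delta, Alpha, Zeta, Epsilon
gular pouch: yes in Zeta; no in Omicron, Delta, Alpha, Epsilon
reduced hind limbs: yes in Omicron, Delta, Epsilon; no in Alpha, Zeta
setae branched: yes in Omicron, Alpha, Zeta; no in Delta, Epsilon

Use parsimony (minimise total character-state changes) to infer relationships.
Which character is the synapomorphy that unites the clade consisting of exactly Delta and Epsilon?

Character polarity is set by the outgroup: the derived state is whichever differs from the outgroup's state, so for webbed digits, reduced hind limbs, setae branched the derived state is 'no', and for the remaining characters it is 'yes'.
All ingroup taxa share the derived state 'no' for webbed digits; it defines the ingroup but does not resolve relationships within it.
gular pouch: derived state 'yes' in Zeta only — an autapomorphy, so it tells us nothing about relationships among taxa.
reduced hind limbs (derived state 'no') is shared by Alpha and Zeta — a synapomorphy uniting that clade.
setae branched (derived state 'no') is shared by Delta and Epsilon — a synapomorphy uniting that clade.
Most parsimonious ingroup topology: ((Delta,Epsilon),(Alpha,Zeta)).
The clade {Delta, Epsilon} is supported by setae branched: its derived state 'no' occurs in exactly those taxa and in no other taxon (including the outgroup).

setae branched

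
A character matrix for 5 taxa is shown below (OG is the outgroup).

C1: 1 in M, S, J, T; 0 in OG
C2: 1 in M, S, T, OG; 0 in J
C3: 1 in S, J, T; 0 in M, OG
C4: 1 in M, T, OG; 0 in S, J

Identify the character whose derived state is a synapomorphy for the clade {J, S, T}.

Character polarity is set by the outgroup: the derived state is whichever differs from the outgroup's state, so for C2, C4 the derived state is '0', and for the remaining characters it is '1'.
C1 (derived state '1') is shared by all ingroup taxa — unites the whole ingroup.
C2 (derived state '0') is unique to J (autapomorphy; uninformative for grouping).
C3: derived state '1' in J, S, and T only — synapomorphy for {J, S, T}.
Only J and S show the derived state '0' for C4, supporting them as a clade.
Most parsimonious ingroup topology: (((J,S),T),M).
The clade {J, S, T} is supported by C3: its derived state '1' occurs in exactly those taxa and in no other taxon (including the outgroup).

C3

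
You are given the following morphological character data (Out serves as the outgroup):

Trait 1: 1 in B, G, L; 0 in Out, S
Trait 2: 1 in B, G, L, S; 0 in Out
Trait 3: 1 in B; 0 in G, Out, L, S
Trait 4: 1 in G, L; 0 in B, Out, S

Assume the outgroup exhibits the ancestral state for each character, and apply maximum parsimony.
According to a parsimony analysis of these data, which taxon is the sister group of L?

The outgroup has state '0' for every character, so '1' is the derived state throughout.
Trait 1 (derived state '1') is shared by B, G, and L — a synapomorphy uniting that clade.
Trait 2 (derived state '1') is shared by all ingroup taxa — unites the whole ingroup.
Trait 3 (derived state '1') is unique to B (autapomorphy; uninformative for grouping).
Trait 4 (derived state '1') is shared by G and L — a synapomorphy uniting that clade.
Most parsimonious ingroup topology: ((B,(G,L)),S).
L and G form a cherry on this tree, so they are sister taxa.

G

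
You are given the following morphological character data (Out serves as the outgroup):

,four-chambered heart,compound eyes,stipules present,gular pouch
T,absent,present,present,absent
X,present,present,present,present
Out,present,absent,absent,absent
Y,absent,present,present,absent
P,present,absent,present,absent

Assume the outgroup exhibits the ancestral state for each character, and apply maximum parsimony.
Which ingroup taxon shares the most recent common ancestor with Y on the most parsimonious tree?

T

Character polarity is set by the outgroup: the derived state is whichever differs from the outgroup's state, so for four-chambered heart the derived state is 'absent', and for the remaining characters it is 'present'.
Only T and Y show the derived state 'absent' for four-chambered heart, supporting them as a clade.
compound eyes: derived state 'present' in T, X, and Y only — synapomorphy for {T, X, Y}.
stipules present (derived state 'present') is shared by all ingroup taxa — unites the whole ingroup.
gular pouch: derived state 'present' in X only — an autapomorphy, so it tells us nothing about relationships among taxa.
Most parsimonious ingroup topology: (((Y,T),X),P).
Y and T form a cherry on this tree, so they are sister taxa.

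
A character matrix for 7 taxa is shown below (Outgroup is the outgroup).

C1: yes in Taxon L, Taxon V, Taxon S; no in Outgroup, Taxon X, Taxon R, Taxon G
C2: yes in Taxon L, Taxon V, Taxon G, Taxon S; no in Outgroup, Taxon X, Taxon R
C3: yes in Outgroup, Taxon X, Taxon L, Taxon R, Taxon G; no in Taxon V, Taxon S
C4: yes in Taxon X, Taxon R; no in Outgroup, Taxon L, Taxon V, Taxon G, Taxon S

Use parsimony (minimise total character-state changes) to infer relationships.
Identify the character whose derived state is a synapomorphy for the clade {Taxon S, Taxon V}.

C3

Character polarity is set by the outgroup: the derived state is whichever differs from the outgroup's state, so for C3 the derived state is 'no', and for the remaining characters it is 'yes'.
C1: derived state 'yes' in Taxon L, Taxon S, and Taxon V only — synapomorphy for {Taxon L, Taxon S, Taxon V}.
C2: derived state 'yes' in Taxon G, Taxon L, Taxon S, and Taxon V only — synapomorphy for {Taxon G, Taxon L, Taxon S, Taxon V}.
C3: derived state 'no' in Taxon S and Taxon V only — synapomorphy for {Taxon S, Taxon V}.
Only Taxon R and Taxon X show the derived state 'yes' for C4, supporting them as a clade.
Most parsimonious ingroup topology: ((Taxon X,Taxon R),((Taxon L,(Taxon V,Taxon S)),Taxon G)).
The clade {Taxon S, Taxon V} is supported by C3: its derived state 'no' occurs in exactly those taxa and in no other taxon (including the outgroup).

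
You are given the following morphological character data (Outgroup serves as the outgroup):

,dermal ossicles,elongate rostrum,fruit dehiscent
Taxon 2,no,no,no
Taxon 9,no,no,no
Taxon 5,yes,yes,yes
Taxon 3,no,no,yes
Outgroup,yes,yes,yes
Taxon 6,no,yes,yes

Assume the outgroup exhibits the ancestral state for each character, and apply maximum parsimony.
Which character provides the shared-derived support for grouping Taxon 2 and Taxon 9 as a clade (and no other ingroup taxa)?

The outgroup has state 'yes' for every character, so 'no' is the derived state throughout.
dermal ossicles (derived state 'no') is shared by Taxon 2, Taxon 3, Taxon 6, and Taxon 9 — a synapomorphy uniting that clade.
elongate rostrum: derived state 'no' in Taxon 2, Taxon 3, and Taxon 9 only — synapomorphy for {Taxon 2, Taxon 3, Taxon 9}.
Only Taxon 2 and Taxon 9 show the derived state 'no' for fruit dehiscent, supporting them as a clade.
Most parsimonious ingroup topology: ((Taxon 6,((Taxon 2,Taxon 9),Taxon 3)),Taxon 5).
The clade {Taxon 2, Taxon 9} is supported by fruit dehiscent: its derived state 'no' occurs in exactly those taxa and in no other taxon (including the outgroup).

fruit dehiscent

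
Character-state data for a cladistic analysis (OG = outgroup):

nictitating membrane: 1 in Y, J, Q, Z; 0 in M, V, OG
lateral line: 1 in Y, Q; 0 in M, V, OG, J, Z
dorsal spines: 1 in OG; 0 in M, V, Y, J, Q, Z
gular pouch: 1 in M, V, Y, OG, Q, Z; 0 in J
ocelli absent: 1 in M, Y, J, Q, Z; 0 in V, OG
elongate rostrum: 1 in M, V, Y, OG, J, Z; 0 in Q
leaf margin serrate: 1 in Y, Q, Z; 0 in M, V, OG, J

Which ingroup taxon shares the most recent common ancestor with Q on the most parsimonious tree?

Character polarity is set by the outgroup: the derived state is whichever differs from the outgroup's state, so for dorsal spines, gular pouch, elongate rostrum the derived state is '0', and for the remaining characters it is '1'.
nictitating membrane: derived state '1' in J, Q, Y, and Z only — synapomorphy for {J, Q, Y, Z}.
Only Q and Y show the derived state '1' for lateral line, supporting them as a clade.
All ingroup taxa share the derived state '0' for dorsal spines; it defines the ingroup but does not resolve relationships within it.
gular pouch: derived state '0' in J only — an autapomorphy, so it tells us nothing about relationships among taxa.
ocelli absent: derived state '1' in J, M, Q, Y, and Z only — synapomorphy for {J, M, Q, Y, Z}.
elongate rostrum: derived state '0' in Q only — an autapomorphy, so it tells us nothing about relationships among taxa.
Only Q, Y, and Z show the derived state '1' for leaf margin serrate, supporting them as a clade.
Most parsimonious ingroup topology: ((((Z,(Y,Q)),J),M),V).
Q and Y form a cherry on this tree, so they are sister taxa.

Y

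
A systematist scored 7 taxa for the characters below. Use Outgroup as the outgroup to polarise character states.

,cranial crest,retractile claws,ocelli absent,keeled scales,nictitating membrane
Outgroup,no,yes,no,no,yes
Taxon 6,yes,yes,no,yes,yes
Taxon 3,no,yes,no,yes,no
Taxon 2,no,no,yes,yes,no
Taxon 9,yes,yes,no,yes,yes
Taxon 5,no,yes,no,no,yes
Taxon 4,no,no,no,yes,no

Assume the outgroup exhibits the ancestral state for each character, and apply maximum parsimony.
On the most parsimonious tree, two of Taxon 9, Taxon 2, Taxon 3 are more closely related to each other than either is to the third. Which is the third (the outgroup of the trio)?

Character polarity is set by the outgroup: the derived state is whichever differs from the outgroup's state, so for retractile claws, nictitating membrane the derived state is 'no', and for the remaining characters it is 'yes'.
Only Taxon 6 and Taxon 9 show the derived state 'yes' for cranial crest, supporting them as a clade.
Only Taxon 2 and Taxon 4 show the derived state 'no' for retractile claws, supporting them as a clade.
ocelli absent (derived state 'yes') is unique to Taxon 2 (autapomorphy; uninformative for grouping).
Only Taxon 2, Taxon 3, Taxon 4, Taxon 6, and Taxon 9 show the derived state 'yes' for keeled scales, supporting them as a clade.
Only Taxon 2, Taxon 3, and Taxon 4 show the derived state 'no' for nictitating membrane, supporting them as a clade.
Most parsimonious ingroup topology: (((Taxon 6,Taxon 9),(Taxon 3,(Taxon 2,Taxon 4))),Taxon 5).
Taxon 3 and Taxon 2 share a more recent common ancestor with each other than either does with Taxon 9, so Taxon 9 is the least closely related of the three.

Taxon 9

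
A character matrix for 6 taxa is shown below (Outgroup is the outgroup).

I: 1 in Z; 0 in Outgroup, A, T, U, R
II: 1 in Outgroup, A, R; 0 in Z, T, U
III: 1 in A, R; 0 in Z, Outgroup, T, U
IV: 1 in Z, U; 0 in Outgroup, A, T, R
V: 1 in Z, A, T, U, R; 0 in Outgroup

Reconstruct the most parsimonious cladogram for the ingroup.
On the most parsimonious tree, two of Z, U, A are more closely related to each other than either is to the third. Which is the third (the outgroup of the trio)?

Character polarity is set by the outgroup: the derived state is whichever differs from the outgroup's state, so for II the derived state is '0', and for the remaining characters it is '1'.
I: derived state '1' in Z only — an autapomorphy, so it tells us nothing about relationships among taxa.
II: derived state '0' in T, U, and Z only — synapomorphy for {T, U, Z}.
III (derived state '1') is shared by A and R — a synapomorphy uniting that clade.
IV (derived state '1') is shared by U and Z — a synapomorphy uniting that clade.
All ingroup taxa share the derived state '1' for V; it defines the ingroup but does not resolve relationships within it.
Most parsimonious ingroup topology: ((A,R),((Z,U),T)).
Z and U share a more recent common ancestor with each other than either does with A, so A is the least closely related of the three.

A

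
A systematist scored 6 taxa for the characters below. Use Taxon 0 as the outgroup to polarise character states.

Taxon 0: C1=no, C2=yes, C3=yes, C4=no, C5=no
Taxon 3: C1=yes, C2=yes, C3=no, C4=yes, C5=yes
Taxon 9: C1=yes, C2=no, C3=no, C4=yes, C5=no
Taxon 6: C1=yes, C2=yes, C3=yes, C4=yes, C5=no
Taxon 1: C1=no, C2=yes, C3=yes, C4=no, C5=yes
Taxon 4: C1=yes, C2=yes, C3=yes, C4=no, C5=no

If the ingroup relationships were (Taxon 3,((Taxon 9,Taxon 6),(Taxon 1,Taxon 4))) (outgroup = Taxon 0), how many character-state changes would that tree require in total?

Map each character onto (Taxon 3,((Taxon 9,Taxon 6),(Taxon 1,Taxon 4))) (rooted by Taxon 0) and count the minimum state changes it requires (Fitch parsimony):
C1: 2; C2: 1; C3: 2; C4: 2; C5: 2.
Total tree length = 9.

9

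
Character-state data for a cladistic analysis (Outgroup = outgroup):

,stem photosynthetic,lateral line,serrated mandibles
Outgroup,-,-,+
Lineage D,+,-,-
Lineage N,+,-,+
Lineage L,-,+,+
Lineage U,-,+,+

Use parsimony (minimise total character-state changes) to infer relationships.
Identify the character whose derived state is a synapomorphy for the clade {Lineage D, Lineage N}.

stem photosynthetic

Character polarity is set by the outgroup: the derived state is whichever differs from the outgroup's state, so for serrated mandibles the derived state is '-', and for the remaining characters it is '+'.
stem photosynthetic: derived state '+' in Lineage D and Lineage N only — synapomorphy for {Lineage D, Lineage N}.
lateral line: derived state '+' in Lineage L and Lineage U only — synapomorphy for {Lineage L, Lineage U}.
serrated mandibles (derived state '-') is unique to Lineage D (autapomorphy; uninformative for grouping).
Most parsimonious ingroup topology: ((Lineage D,Lineage N),(Lineage L,Lineage U)).
The clade {Lineage D, Lineage N} is supported by stem photosynthetic: its derived state '+' occurs in exactly those taxa and in no other taxon (including the outgroup).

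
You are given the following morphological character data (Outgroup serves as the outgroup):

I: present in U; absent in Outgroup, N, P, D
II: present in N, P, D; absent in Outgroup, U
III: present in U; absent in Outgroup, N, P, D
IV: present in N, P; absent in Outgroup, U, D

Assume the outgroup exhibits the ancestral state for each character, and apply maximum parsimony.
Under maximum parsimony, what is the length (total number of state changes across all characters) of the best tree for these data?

The outgroup has state 'absent' for every character, so 'present' is the derived state throughout.
I: derived state 'present' in U only — an autapomorphy, so it tells us nothing about relationships among taxa.
II (derived state 'present') is shared by D, N, and P — a synapomorphy uniting that clade.
III (derived state 'present') is unique to U (autapomorphy; uninformative for grouping).
IV (derived state 'present') is shared by N and P — a synapomorphy uniting that clade.
Most parsimonious ingroup topology: (((N,P),D),U).
Changes per character on this tree: I: 1; II: 1; III: 1; IV: 1.
Total = 4.

4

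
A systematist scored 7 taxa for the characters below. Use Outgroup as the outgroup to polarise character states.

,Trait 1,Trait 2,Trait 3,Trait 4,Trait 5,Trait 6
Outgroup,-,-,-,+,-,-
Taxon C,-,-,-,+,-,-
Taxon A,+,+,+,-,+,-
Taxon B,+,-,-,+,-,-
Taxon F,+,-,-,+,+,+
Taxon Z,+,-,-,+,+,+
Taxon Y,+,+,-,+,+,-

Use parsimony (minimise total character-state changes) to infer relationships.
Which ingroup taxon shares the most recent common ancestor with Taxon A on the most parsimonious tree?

Character polarity is set by the outgroup: the derived state is whichever differs from the outgroup's state, so for Trait 4 the derived state is '-', and for the remaining characters it is '+'.
Trait 1 (derived state '+') is shared by Taxon A, Taxon B, Taxon F, Taxon Y, and Taxon Z — a synapomorphy uniting that clade.
Trait 2: derived state '+' in Taxon A and Taxon Y only — synapomorphy for {Taxon A, Taxon Y}.
Trait 3: derived state '+' in Taxon A only — an autapomorphy, so it tells us nothing about relationships among taxa.
Trait 4: derived state '-' in Taxon A only — an autapomorphy, so it tells us nothing about relationships among taxa.
Trait 5 (derived state '+') is shared by Taxon A, Taxon F, Taxon Y, and Taxon Z — a synapomorphy uniting that clade.
Only Taxon F and Taxon Z show the derived state '+' for Trait 6, supporting them as a clade.
Most parsimonious ingroup topology: (Taxon C,(((Taxon A,Taxon Y),(Taxon F,Taxon Z)),Taxon B)).
Taxon A and Taxon Y form a cherry on this tree, so they are sister taxa.

Taxon Y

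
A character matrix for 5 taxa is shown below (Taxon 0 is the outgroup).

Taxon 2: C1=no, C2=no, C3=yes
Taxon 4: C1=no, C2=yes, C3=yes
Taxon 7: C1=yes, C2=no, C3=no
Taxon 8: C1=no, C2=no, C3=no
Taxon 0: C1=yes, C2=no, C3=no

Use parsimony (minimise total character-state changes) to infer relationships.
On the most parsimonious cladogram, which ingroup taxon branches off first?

Taxon 7

Character polarity is set by the outgroup: the derived state is whichever differs from the outgroup's state, so for C1 the derived state is 'no', and for the remaining characters it is 'yes'.
Only Taxon 2, Taxon 4, and Taxon 8 show the derived state 'no' for C1, supporting them as a clade.
C2: derived state 'yes' in Taxon 4 only — an autapomorphy, so it tells us nothing about relationships among taxa.
Only Taxon 2 and Taxon 4 show the derived state 'yes' for C3, supporting them as a clade.
Most parsimonious ingroup topology: ((Taxon 8,(Taxon 2,Taxon 4)),Taxon 7).
Taxon 7 is sister to the clade containing all other ingroup taxa, so it is the earliest-diverging (most basal) ingroup lineage.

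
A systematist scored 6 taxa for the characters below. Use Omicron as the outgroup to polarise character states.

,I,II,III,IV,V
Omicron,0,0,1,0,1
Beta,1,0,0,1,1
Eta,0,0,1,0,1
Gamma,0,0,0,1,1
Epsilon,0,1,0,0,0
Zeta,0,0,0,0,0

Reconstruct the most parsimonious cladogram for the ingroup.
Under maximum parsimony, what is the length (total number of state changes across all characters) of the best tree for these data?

Character polarity is set by the outgroup: the derived state is whichever differs from the outgroup's state, so for III, V the derived state is '0', and for the remaining characters it is '1'.
I: derived state '1' in Beta only — an autapomorphy, so it tells us nothing about relationships among taxa.
II: derived state '1' in Epsilon only — an autapomorphy, so it tells us nothing about relationships among taxa.
III: derived state '0' in Beta, Epsilon, Gamma, and Zeta only — synapomorphy for {Beta, Epsilon, Gamma, Zeta}.
IV (derived state '1') is shared by Beta and Gamma — a synapomorphy uniting that clade.
Only Epsilon and Zeta show the derived state '0' for V, supporting them as a clade.
Most parsimonious ingroup topology: (((Beta,Gamma),(Epsilon,Zeta)),Eta).
Changes per character on this tree: I: 1; II: 1; III: 1; IV: 1; V: 1.
Total = 5.

5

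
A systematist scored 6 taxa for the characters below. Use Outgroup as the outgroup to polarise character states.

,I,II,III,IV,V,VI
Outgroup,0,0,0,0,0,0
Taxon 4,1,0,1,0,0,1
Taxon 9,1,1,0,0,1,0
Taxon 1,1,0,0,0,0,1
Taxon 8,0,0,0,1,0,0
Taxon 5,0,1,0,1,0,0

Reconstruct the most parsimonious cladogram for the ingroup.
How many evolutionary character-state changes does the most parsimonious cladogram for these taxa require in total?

The outgroup has state '0' for every character, so '1' is the derived state throughout.
Only Taxon 1, Taxon 4, and Taxon 9 show the derived state '1' for I, supporting them as a clade.
II (state '1') occurs in Taxon 5 and Taxon 9 but conflicts with the nesting implied by the other characters — most parsimoniously interpreted as homoplasy.
III (derived state '1') is unique to Taxon 4 (autapomorphy; uninformative for grouping).
Only Taxon 5 and Taxon 8 show the derived state '1' for IV, supporting them as a clade.
V: derived state '1' in Taxon 9 only — an autapomorphy, so it tells us nothing about relationships among taxa.
VI (derived state '1') is shared by Taxon 1 and Taxon 4 — a synapomorphy uniting that clade.
Most parsimonious ingroup topology: (((Taxon 4,Taxon 1),Taxon 9),(Taxon 8,Taxon 5)).
Changes per character on this tree: I: 1; II: 2; III: 1; IV: 1; V: 1; VI: 1.
Total = 7.

7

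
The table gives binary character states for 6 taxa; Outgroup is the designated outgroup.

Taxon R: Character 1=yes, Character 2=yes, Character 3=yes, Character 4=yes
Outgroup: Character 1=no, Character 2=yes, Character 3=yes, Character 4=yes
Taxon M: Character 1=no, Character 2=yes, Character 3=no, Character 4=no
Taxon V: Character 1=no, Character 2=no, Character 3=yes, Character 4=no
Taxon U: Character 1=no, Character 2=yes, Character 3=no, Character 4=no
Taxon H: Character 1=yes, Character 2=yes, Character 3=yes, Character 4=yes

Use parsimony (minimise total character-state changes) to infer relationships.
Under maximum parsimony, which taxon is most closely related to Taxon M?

Taxon U

Character polarity is set by the outgroup: the derived state is whichever differs from the outgroup's state, so for Character 2, Character 3, Character 4 the derived state is 'no', and for the remaining characters it is 'yes'.
Character 1 (derived state 'yes') is shared by Taxon H and Taxon R — a synapomorphy uniting that clade.
Character 2 (derived state 'no') is unique to Taxon V (autapomorphy; uninformative for grouping).
Character 3 (derived state 'no') is shared by Taxon M and Taxon U — a synapomorphy uniting that clade.
Character 4: derived state 'no' in Taxon M, Taxon U, and Taxon V only — synapomorphy for {Taxon M, Taxon U, Taxon V}.
Most parsimonious ingroup topology: ((Taxon V,(Taxon M,Taxon U)),(Taxon R,Taxon H)).
Taxon M and Taxon U form a cherry on this tree, so they are sister taxa.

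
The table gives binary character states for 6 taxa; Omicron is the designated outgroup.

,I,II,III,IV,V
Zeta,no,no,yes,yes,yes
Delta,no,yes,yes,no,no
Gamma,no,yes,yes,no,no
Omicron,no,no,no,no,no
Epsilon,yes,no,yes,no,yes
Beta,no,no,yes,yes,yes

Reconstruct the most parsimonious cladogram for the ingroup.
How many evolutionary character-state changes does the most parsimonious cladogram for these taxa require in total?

5

The outgroup has state 'no' for every character, so 'yes' is the derived state throughout.
I (derived state 'yes') is unique to Epsilon (autapomorphy; uninformative for grouping).
II (derived state 'yes') is shared by Delta and Gamma — a synapomorphy uniting that clade.
All ingroup taxa share the derived state 'yes' for III; it defines the ingroup but does not resolve relationships within it.
Only Beta and Zeta show the derived state 'yes' for IV, supporting them as a clade.
V (derived state 'yes') is shared by Beta, Epsilon, and Zeta — a synapomorphy uniting that clade.
Most parsimonious ingroup topology: ((Epsilon,(Zeta,Beta)),(Gamma,Delta)).
Changes per character on this tree: I: 1; II: 1; III: 1; IV: 1; V: 1.
Total = 5.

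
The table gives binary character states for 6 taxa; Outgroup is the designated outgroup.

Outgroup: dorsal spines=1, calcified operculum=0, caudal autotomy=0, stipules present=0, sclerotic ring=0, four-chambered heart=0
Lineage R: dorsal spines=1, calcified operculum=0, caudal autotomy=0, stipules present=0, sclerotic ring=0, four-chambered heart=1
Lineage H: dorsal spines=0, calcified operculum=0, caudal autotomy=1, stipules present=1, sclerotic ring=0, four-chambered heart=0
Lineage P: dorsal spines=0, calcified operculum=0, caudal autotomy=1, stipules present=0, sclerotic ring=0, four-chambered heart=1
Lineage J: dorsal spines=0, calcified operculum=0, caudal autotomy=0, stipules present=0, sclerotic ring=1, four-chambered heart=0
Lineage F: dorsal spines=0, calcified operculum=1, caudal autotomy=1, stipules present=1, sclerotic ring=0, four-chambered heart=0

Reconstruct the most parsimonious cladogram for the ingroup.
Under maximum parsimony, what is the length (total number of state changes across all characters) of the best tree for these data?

Character polarity is set by the outgroup: the derived state is whichever differs from the outgroup's state, so for dorsal spines the derived state is '0', and for the remaining characters it is '1'.
dorsal spines: derived state '0' in Lineage F, Lineage H, Lineage J, and Lineage P only — synapomorphy for {Lineage F, Lineage H, Lineage J, Lineage P}.
calcified operculum (derived state '1') is unique to Lineage F (autapomorphy; uninformative for grouping).
caudal autotomy (derived state '1') is shared by Lineage F, Lineage H, and Lineage P — a synapomorphy uniting that clade.
stipules present (derived state '1') is shared by Lineage F and Lineage H — a synapomorphy uniting that clade.
sclerotic ring (derived state '1') is unique to Lineage J (autapomorphy; uninformative for grouping).
four-chambered heart groups Lineage P and Lineage R, which is incompatible with the clades supported by the remaining characters; treating it as convergent (homoplasy) costs fewer steps than any alternative tree.
Most parsimonious ingroup topology: (Lineage R,(((Lineage H,Lineage F),Lineage P),Lineage J)).
Changes per character on this tree: dorsal spines: 1; calcified operculum: 1; caudal autotomy: 1; stipules present: 1; sclerotic ring: 1; four-chambered heart: 2.
Total = 7.

7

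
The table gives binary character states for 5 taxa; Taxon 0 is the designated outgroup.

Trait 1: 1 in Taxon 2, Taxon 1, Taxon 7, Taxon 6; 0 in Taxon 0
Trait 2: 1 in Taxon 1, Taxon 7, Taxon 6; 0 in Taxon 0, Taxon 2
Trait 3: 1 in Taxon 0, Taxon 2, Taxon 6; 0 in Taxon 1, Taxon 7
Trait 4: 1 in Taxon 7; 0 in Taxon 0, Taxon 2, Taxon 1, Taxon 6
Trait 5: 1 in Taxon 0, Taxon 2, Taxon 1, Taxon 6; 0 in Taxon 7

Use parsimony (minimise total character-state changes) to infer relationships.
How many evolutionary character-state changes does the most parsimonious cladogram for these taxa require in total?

Character polarity is set by the outgroup: the derived state is whichever differs from the outgroup's state, so for Trait 3, Trait 5 the derived state is '0', and for the remaining characters it is '1'.
Trait 1 (derived state '1') is shared by all ingroup taxa — unites the whole ingroup.
Trait 2 (derived state '1') is shared by Taxon 1, Taxon 6, and Taxon 7 — a synapomorphy uniting that clade.
Only Taxon 1 and Taxon 7 show the derived state '0' for Trait 3, supporting them as a clade.
Trait 4 (derived state '1') is unique to Taxon 7 (autapomorphy; uninformative for grouping).
Trait 5 (derived state '0') is unique to Taxon 7 (autapomorphy; uninformative for grouping).
Most parsimonious ingroup topology: (Taxon 2,((Taxon 1,Taxon 7),Taxon 6)).
Changes per character on this tree: Trait 1: 1; Trait 2: 1; Trait 3: 1; Trait 4: 1; Trait 5: 1.
Total = 5.

5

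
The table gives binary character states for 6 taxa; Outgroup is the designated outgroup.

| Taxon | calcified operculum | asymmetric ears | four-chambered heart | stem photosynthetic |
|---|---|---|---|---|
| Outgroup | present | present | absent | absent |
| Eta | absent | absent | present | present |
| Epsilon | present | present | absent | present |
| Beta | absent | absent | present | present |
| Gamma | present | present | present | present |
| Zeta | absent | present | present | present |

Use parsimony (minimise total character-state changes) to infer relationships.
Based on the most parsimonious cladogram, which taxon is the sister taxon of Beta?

Eta

Character polarity is set by the outgroup: the derived state is whichever differs from the outgroup's state, so for calcified operculum, asymmetric ears the derived state is 'absent', and for the remaining characters it is 'present'.
calcified operculum: derived state 'absent' in Beta, Eta, and Zeta only — synapomorphy for {Beta, Eta, Zeta}.
asymmetric ears (derived state 'absent') is shared by Beta and Eta — a synapomorphy uniting that clade.
four-chambered heart (derived state 'present') is shared by Beta, Eta, Gamma, and Zeta — a synapomorphy uniting that clade.
stem photosynthetic (derived state 'present') is shared by all ingroup taxa — unites the whole ingroup.
Most parsimonious ingroup topology: ((((Eta,Beta),Zeta),Gamma),Epsilon).
Beta and Eta form a cherry on this tree, so they are sister taxa.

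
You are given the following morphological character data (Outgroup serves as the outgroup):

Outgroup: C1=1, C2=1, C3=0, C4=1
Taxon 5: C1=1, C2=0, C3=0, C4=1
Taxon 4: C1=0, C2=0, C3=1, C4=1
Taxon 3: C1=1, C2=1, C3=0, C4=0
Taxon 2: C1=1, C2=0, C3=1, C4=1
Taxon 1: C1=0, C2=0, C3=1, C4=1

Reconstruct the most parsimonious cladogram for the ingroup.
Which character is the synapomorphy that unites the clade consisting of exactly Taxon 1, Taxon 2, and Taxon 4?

Character polarity is set by the outgroup: the derived state is whichever differs from the outgroup's state, so for C1, C2, C4 the derived state is '0', and for the remaining characters it is '1'.
Only Taxon 1 and Taxon 4 show the derived state '0' for C1, supporting them as a clade.
Only Taxon 1, Taxon 2, Taxon 4, and Taxon 5 show the derived state '0' for C2, supporting them as a clade.
C3: derived state '1' in Taxon 1, Taxon 2, and Taxon 4 only — synapomorphy for {Taxon 1, Taxon 2, Taxon 4}.
C4: derived state '0' in Taxon 3 only — an autapomorphy, so it tells us nothing about relationships among taxa.
Most parsimonious ingroup topology: ((Taxon 5,((Taxon 4,Taxon 1),Taxon 2)),Taxon 3).
The clade {Taxon 1, Taxon 2, Taxon 4} is supported by C3: its derived state '1' occurs in exactly those taxa and in no other taxon (including the outgroup).

C3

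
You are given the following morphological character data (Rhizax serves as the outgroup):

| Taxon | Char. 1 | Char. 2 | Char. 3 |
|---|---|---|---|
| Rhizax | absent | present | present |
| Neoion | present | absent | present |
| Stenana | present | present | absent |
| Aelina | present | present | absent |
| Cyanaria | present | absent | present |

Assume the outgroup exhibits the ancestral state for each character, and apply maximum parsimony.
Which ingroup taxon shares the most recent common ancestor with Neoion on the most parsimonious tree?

Cyanaria

Character polarity is set by the outgroup: the derived state is whichever differs from the outgroup's state, so for Char. 2, Char. 3 the derived state is 'absent', and for the remaining characters it is 'present'.
Char. 1 (derived state 'present') is shared by all ingroup taxa — unites the whole ingroup.
Char. 2: derived state 'absent' in Cyanaria and Neoion only — synapomorphy for {Cyanaria, Neoion}.
Only Aelina and Stenana show the derived state 'absent' for Char. 3, supporting them as a clade.
Most parsimonious ingroup topology: ((Neoion,Cyanaria),(Stenana,Aelina)).
Neoion and Cyanaria form a cherry on this tree, so they are sister taxa.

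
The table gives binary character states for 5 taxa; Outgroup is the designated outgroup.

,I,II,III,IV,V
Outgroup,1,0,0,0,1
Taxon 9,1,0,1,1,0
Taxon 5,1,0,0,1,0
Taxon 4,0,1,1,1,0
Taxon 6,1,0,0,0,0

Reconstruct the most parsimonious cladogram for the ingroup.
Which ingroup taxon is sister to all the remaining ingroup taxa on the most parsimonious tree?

Character polarity is set by the outgroup: the derived state is whichever differs from the outgroup's state, so for I, V the derived state is '0', and for the remaining characters it is '1'.
I (derived state '0') is unique to Taxon 4 (autapomorphy; uninformative for grouping).
II (derived state '1') is unique to Taxon 4 (autapomorphy; uninformative for grouping).
III: derived state '1' in Taxon 4 and Taxon 9 only — synapomorphy for {Taxon 4, Taxon 9}.
IV (derived state '1') is shared by Taxon 4, Taxon 5, and Taxon 9 — a synapomorphy uniting that clade.
All ingroup taxa share the derived state '0' for V; it defines the ingroup but does not resolve relationships within it.
Most parsimonious ingroup topology: (((Taxon 9,Taxon 4),Taxon 5),Taxon 6).
Taxon 6 is sister to the clade containing all other ingroup taxa, so it is the earliest-diverging (most basal) ingroup lineage.

Taxon 6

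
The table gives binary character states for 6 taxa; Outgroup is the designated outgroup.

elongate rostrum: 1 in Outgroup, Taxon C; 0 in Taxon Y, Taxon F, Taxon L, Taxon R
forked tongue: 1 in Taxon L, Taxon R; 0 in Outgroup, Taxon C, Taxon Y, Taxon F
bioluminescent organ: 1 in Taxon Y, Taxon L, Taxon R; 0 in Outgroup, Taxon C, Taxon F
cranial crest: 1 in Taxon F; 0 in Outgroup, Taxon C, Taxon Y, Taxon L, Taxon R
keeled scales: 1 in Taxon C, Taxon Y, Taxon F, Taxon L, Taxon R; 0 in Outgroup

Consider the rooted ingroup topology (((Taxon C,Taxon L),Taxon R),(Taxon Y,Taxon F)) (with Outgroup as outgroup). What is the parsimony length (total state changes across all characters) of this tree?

9

Map each character onto (((Taxon C,Taxon L),Taxon R),(Taxon Y,Taxon F)) (rooted by Outgroup) and count the minimum state changes it requires (Fitch parsimony):
elongate rostrum: 2; forked tongue: 2; bioluminescent organ: 3; cranial crest: 1; keeled scales: 1.
Total tree length = 9.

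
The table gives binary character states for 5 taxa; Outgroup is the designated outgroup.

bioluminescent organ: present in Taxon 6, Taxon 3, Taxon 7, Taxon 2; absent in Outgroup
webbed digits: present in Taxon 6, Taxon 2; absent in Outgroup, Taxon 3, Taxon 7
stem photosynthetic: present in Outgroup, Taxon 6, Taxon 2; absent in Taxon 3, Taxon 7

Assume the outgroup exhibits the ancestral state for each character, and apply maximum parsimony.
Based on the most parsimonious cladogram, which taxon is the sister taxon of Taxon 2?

Character polarity is set by the outgroup: the derived state is whichever differs from the outgroup's state, so for stem photosynthetic the derived state is 'absent', and for the remaining characters it is 'present'.
bioluminescent organ (derived state 'present') is shared by all ingroup taxa — unites the whole ingroup.
webbed digits: derived state 'present' in Taxon 2 and Taxon 6 only — synapomorphy for {Taxon 2, Taxon 6}.
stem photosynthetic: derived state 'absent' in Taxon 3 and Taxon 7 only — synapomorphy for {Taxon 3, Taxon 7}.
Most parsimonious ingroup topology: ((Taxon 6,Taxon 2),(Taxon 3,Taxon 7)).
Taxon 2 and Taxon 6 form a cherry on this tree, so they are sister taxa.

Taxon 6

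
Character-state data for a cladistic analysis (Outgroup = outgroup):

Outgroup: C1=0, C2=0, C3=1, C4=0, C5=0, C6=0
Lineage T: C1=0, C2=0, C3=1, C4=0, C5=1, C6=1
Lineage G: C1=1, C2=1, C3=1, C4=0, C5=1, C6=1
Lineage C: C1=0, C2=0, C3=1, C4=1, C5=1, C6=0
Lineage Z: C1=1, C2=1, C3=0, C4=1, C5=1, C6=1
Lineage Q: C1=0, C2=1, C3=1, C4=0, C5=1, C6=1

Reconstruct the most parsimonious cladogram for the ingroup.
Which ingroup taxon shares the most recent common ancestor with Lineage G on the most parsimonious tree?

Character polarity is set by the outgroup: the derived state is whichever differs from the outgroup's state, so for C3 the derived state is '0', and for the remaining characters it is '1'.
Only Lineage G and Lineage Z show the derived state '1' for C1, supporting them as a clade.
C2 (derived state '1') is shared by Lineage G, Lineage Q, and Lineage Z — a synapomorphy uniting that clade.
C3: derived state '0' in Lineage Z only — an autapomorphy, so it tells us nothing about relationships among taxa.
C4 (state '1') occurs in Lineage C and Lineage Z but conflicts with the nesting implied by the other characters — most parsimoniously interpreted as homoplasy.
C5 (derived state '1') is shared by all ingroup taxa — unites the whole ingroup.
C6: derived state '1' in Lineage G, Lineage Q, Lineage T, and Lineage Z only — synapomorphy for {Lineage G, Lineage Q, Lineage T, Lineage Z}.
Most parsimonious ingroup topology: ((Lineage T,((Lineage G,Lineage Z),Lineage Q)),Lineage C).
Lineage G and Lineage Z form a cherry on this tree, so they are sister taxa.

Lineage Z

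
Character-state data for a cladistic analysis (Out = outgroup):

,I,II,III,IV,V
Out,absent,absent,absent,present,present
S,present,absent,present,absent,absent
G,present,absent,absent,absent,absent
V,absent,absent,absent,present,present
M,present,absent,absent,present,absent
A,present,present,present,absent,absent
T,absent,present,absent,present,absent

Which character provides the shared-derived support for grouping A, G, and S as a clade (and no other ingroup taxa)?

Character polarity is set by the outgroup: the derived state is whichever differs from the outgroup's state, so for IV, V the derived state is 'absent', and for the remaining characters it is 'present'.
I: derived state 'present' in A, G, M, and S only — synapomorphy for {A, G, M, S}.
II (state 'present') occurs in A and T but conflicts with the nesting implied by the other characters — most parsimoniously interpreted as homoplasy.
III (derived state 'present') is shared by A and S — a synapomorphy uniting that clade.
Only A, G, and S show the derived state 'absent' for IV, supporting them as a clade.
V (derived state 'absent') is shared by A, G, M, S, and T — a synapomorphy uniting that clade.
Most parsimonious ingroup topology: (((((S,A),G),M),T),V).
The clade {A, G, S} is supported by IV: its derived state 'absent' occurs in exactly those taxa and in no other taxon (including the outgroup).

IV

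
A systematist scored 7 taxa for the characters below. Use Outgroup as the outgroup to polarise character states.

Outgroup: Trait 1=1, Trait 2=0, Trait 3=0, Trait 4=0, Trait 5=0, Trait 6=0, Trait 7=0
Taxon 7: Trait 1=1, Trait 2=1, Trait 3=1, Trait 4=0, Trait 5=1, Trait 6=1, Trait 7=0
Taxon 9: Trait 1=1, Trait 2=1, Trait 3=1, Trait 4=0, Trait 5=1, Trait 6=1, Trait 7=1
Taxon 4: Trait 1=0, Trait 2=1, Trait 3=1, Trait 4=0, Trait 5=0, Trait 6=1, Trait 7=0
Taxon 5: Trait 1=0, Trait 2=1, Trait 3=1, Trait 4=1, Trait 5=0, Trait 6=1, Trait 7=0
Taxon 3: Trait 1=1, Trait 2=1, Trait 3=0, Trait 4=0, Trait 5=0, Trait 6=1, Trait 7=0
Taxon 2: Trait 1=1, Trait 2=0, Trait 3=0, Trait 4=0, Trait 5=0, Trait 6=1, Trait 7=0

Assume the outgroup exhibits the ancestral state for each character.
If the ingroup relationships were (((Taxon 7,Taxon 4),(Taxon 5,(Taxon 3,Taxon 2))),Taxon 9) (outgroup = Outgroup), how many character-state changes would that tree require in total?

Map each character onto (((Taxon 7,Taxon 4),(Taxon 5,(Taxon 3,Taxon 2))),Taxon 9) (rooted by Outgroup) and count the minimum state changes it requires (Fitch parsimony):
Trait 1: 2; Trait 2: 2; Trait 3: 2; Trait 4: 1; Trait 5: 2; Trait 6: 1; Trait 7: 1.
Total tree length = 11.

11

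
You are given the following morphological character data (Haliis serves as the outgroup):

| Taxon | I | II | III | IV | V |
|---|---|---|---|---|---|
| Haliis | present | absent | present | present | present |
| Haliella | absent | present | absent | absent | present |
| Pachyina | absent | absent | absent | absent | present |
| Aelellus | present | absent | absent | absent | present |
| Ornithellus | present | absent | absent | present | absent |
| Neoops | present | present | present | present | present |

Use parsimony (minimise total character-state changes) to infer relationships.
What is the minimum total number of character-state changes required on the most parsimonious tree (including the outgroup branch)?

Character polarity is set by the outgroup: the derived state is whichever differs from the outgroup's state, so for I, III, IV, V the derived state is 'absent', and for the remaining characters it is 'present'.
I: derived state 'absent' in Haliella and Pachyina only — synapomorphy for {Haliella, Pachyina}.
II groups Haliella and Neoops, which is incompatible with the clades supported by the remaining characters; treating it as convergent (homoplasy) costs fewer steps than any alternative tree.
Only Aelellus, Haliella, Ornithellus, and Pachyina show the derived state 'absent' for III, supporting them as a clade.
IV: derived state 'absent' in Aelellus, Haliella, and Pachyina only — synapomorphy for {Aelellus, Haliella, Pachyina}.
V (derived state 'absent') is unique to Ornithellus (autapomorphy; uninformative for grouping).
Most parsimonious ingroup topology: ((((Haliella,Pachyina),Aelellus),Ornithellus),Neoops).
Changes per character on this tree: I: 1; II: 2; III: 1; IV: 1; V: 1.
Total = 6.

6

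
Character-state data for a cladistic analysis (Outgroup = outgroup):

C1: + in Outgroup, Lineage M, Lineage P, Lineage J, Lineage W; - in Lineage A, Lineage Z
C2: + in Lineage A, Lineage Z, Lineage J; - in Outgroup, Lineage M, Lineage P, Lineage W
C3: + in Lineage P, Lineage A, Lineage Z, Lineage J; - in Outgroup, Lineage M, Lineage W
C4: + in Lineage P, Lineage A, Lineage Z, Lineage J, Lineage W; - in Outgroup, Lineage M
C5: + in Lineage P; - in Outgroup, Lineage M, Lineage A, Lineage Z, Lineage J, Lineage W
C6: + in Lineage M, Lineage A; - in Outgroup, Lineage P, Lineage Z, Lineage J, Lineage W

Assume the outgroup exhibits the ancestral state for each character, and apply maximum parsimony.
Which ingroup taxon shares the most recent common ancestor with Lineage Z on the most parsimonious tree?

Lineage A

Character polarity is set by the outgroup: the derived state is whichever differs from the outgroup's state, so for C1 the derived state is '-', and for the remaining characters it is '+'.
Only Lineage A and Lineage Z show the derived state '-' for C1, supporting them as a clade.
C2: derived state '+' in Lineage A, Lineage J, and Lineage Z only — synapomorphy for {Lineage A, Lineage J, Lineage Z}.
C3: derived state '+' in Lineage A, Lineage J, Lineage P, and Lineage Z only — synapomorphy for {Lineage A, Lineage J, Lineage P, Lineage Z}.
Only Lineage A, Lineage J, Lineage P, Lineage W, and Lineage Z show the derived state '+' for C4, supporting them as a clade.
C5: derived state '+' in Lineage P only — an autapomorphy, so it tells us nothing about relationships among taxa.
C6 groups Lineage A and Lineage M, which is incompatible with the clades supported by the remaining characters; treating it as convergent (homoplasy) costs fewer steps than any alternative tree.
Most parsimonious ingroup topology: (Lineage M,((Lineage P,((Lineage A,Lineage Z),Lineage J)),Lineage W)).
Lineage Z and Lineage A form a cherry on this tree, so they are sister taxa.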